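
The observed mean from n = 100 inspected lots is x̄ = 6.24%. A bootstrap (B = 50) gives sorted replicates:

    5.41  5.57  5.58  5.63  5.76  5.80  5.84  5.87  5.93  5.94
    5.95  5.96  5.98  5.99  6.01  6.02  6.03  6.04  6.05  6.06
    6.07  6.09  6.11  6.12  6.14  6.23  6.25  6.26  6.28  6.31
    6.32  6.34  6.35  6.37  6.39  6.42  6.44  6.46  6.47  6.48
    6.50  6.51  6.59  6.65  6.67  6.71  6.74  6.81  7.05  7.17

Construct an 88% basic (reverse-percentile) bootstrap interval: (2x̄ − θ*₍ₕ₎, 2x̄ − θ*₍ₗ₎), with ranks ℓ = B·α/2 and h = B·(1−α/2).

Percentile endpoints at ranks 3 and 47: θ*₍3₎ = 5.58, θ*₍47₎ = 6.74.
Basic interval reflects these around x̄:
  lower = 2 × 6.24 − 6.74 = 5.74
  upper = 2 × 6.24 − 5.58 = 6.90

(5.74, 6.90)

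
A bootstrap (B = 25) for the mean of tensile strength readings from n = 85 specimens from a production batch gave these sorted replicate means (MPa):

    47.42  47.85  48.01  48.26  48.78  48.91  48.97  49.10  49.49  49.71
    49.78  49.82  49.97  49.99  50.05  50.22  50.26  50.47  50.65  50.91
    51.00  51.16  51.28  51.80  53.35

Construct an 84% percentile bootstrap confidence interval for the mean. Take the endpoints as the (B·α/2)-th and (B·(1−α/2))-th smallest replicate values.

(47.85, 51.28)

α = 0.16; lower rank = 25 × 0.080 = 2; upper rank = 25 × 0.920 = 23.
The 2nd smallest replicate is 47.85; the 23rd is 51.28.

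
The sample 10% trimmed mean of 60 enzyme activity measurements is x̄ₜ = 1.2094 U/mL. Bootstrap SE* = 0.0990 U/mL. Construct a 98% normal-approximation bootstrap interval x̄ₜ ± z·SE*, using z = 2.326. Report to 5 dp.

Margin = 2.326 × 0.0990 = 0.230274
Interval: 1.2094 ± 0.230274

(0.97913, 1.43967)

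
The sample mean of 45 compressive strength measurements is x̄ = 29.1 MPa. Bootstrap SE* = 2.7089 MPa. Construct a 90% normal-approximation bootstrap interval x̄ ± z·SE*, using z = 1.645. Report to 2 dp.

(24.64, 33.56)

Margin = 1.645 × 2.7089 = 4.456
Interval: 29.1 ± 4.456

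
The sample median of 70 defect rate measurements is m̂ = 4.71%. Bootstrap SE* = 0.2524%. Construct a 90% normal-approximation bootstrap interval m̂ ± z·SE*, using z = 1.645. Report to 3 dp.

Margin = 1.645 × 0.2524 = 0.4152
Interval: 4.71 ± 0.4152

(4.295, 5.125)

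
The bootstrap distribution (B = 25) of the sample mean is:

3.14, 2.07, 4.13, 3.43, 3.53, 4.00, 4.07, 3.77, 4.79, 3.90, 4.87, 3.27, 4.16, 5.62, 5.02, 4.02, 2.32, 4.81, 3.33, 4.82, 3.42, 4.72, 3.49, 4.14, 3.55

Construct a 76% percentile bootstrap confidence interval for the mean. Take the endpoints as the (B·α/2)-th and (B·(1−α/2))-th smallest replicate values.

(3.14, 4.82)

Sorted replicates: 2.07, 2.32, 3.14, 3.27, 3.33, 3.42, 3.43, 3.49, 3.53, 3.55, 3.77, 3.90, 4.00, 4.02, 4.07, 4.13, 4.14, 4.16, 4.72, 4.79, 4.81, 4.82, 4.87, 5.02, 5.62
α = 0.24; lower rank = 25 × 0.120 = 3; upper rank = 25 × 0.880 = 22.
The 3rd smallest replicate is 3.14; the 22nd is 4.82.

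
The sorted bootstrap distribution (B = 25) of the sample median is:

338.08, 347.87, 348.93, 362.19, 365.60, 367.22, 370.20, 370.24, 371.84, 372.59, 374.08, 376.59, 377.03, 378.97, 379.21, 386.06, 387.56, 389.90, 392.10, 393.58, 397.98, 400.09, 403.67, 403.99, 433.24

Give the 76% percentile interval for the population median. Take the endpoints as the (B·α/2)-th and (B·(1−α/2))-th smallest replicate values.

(348.93, 400.09)

α = 0.24; lower rank = 25 × 0.120 = 3; upper rank = 25 × 0.880 = 22.
The 3rd smallest replicate is 348.93; the 22nd is 400.09.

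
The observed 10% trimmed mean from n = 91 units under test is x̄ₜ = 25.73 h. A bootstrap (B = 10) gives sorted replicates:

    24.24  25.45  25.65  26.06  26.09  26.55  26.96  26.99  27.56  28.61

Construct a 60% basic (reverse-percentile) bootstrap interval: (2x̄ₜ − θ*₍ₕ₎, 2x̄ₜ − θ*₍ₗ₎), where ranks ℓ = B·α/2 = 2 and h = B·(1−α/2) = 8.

(24.47, 26.01)

Percentile endpoints at ranks 2 and 8: θ*₍2₎ = 25.45, θ*₍8₎ = 26.99.
Basic interval reflects these around x̄ₜ:
  lower = 2 × 25.73 − 26.99 = 24.47
  upper = 2 × 25.73 − 25.45 = 26.01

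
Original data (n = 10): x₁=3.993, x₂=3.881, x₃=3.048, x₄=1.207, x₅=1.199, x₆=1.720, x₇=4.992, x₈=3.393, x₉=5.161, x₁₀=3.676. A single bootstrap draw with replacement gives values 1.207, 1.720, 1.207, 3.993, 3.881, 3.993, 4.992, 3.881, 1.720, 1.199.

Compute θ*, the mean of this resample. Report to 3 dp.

Mean = (1.207 + 1.720 + 1.207 + 3.993 + 3.881 + 3.993 + 4.992 + 3.881 + 1.720 + 1.199) / 10 = 27.7930 / 10 = 2.779

θ* = 2.779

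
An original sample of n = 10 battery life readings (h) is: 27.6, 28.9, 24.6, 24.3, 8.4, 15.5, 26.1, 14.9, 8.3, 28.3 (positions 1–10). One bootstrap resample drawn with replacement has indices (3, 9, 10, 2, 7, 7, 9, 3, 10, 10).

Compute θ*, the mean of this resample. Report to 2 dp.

Resample values: 24.6, 8.3, 28.3, 28.9, 26.1, 26.1, 8.3, 24.6, 28.3, 28.3.
Mean = (24.6 + 8.3 + 28.3 + 28.9 + 26.1 + 26.1 + 8.3 + 24.6 + 28.3 + 28.3) / 10 = 231.80 / 10 = 23.18

θ* = 23.18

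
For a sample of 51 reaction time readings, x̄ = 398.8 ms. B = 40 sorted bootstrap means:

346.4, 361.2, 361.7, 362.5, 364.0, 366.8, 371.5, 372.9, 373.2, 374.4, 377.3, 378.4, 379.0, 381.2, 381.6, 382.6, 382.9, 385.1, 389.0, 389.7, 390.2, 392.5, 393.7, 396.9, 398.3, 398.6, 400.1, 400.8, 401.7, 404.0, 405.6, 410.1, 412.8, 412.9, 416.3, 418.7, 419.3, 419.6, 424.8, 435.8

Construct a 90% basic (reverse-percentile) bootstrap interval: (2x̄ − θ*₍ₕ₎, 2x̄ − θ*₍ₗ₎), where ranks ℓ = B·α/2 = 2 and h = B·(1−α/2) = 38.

(378.0, 436.4)

Percentile endpoints at ranks 2 and 38: θ*₍2₎ = 361.2, θ*₍38₎ = 419.6.
Basic interval reflects these around x̄:
  lower = 2 × 398.8 − 419.6 = 378.0
  upper = 2 × 398.8 − 361.2 = 436.4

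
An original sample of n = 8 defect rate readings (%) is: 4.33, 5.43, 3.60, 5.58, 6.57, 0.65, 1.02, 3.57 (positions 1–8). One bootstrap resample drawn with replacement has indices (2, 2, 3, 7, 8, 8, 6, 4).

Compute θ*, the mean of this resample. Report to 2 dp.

θ* = 3.61

Resample values: 5.43, 5.43, 3.60, 1.02, 3.57, 3.57, 0.65, 5.58.
Mean = (5.43 + 5.43 + 3.60 + 1.02 + 3.57 + 3.57 + 0.65 + 5.58) / 8 = 28.850 / 8 = 3.61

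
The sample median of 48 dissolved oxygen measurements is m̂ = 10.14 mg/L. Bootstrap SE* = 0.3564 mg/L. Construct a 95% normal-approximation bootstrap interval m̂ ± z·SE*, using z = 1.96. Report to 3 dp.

(9.441, 10.839)

Margin = 1.96 × 0.3564 = 0.6985
Interval: 10.14 ± 0.6985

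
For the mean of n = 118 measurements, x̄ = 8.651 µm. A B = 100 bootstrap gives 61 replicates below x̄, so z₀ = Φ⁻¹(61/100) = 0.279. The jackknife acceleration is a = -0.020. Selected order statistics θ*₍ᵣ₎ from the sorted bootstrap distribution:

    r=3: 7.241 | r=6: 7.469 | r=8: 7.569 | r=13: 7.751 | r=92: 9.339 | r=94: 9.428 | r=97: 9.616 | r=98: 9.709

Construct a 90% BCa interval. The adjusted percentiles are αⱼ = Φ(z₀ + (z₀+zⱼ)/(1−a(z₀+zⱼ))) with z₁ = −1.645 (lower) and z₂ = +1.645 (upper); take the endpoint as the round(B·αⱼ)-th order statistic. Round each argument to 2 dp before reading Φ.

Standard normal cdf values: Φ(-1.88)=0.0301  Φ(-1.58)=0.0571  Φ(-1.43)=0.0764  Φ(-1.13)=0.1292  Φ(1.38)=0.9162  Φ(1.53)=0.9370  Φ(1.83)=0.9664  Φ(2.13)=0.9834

Lower: z₀ + z₁ = 0.279 + (-1.645) = -1.366; 1 − a(z₀+z₁) = 1 − (-0.020)(-1.366) = 0.9727; argument = 0.279 + (-1.366)/0.9727 = -1.1254 → -1.13.
α₁ = Φ(-1.13) = 0.1292; rank = round(100 × 0.1292) = 13; θ*₍13₎ = 7.751.
Upper: z₀ + z₂ = 1.924; 1 − a(z₀+z₂) = 1.0385; argument = 2.1317 → 2.13; α₂ = 0.9834; rank = 98; θ*₍98₎ = 9.709.

(7.751, 9.709)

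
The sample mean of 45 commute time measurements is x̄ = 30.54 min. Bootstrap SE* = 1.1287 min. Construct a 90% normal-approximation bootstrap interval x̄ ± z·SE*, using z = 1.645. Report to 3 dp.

(28.683, 32.397)

Margin = 1.645 × 1.1287 = 1.8567
Interval: 30.54 ± 1.8567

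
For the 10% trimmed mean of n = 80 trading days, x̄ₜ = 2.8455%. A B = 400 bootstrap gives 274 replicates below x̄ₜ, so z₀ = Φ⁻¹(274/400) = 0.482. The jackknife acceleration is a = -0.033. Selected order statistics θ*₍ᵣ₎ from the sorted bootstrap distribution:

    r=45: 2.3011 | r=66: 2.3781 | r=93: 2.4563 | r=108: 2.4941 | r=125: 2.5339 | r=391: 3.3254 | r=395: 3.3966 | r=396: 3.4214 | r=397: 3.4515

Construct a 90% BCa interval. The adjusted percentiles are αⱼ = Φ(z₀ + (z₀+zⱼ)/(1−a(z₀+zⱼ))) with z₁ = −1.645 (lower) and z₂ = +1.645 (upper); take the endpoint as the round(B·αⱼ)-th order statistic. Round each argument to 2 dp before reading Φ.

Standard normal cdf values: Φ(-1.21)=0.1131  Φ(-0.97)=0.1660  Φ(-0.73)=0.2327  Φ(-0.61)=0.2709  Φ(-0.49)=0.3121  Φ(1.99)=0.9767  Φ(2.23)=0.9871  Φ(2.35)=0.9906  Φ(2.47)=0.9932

(2.4563, 3.4515)

Lower: z₀ + z₁ = 0.482 + (-1.645) = -1.163; 1 − a(z₀+z₁) = 1 − (-0.033)(-1.163) = 0.9616; argument = 0.482 + (-1.163)/0.9616 = -0.7274 → -0.73.
α₁ = Φ(-0.73) = 0.2327; rank = round(400 × 0.2327) = 93; θ*₍93₎ = 2.4563.
Upper: z₀ + z₂ = 2.127; 1 − a(z₀+z₂) = 1.0702; argument = 2.4695 → 2.47; α₂ = 0.9932; rank = 397; θ*₍397₎ = 3.4515.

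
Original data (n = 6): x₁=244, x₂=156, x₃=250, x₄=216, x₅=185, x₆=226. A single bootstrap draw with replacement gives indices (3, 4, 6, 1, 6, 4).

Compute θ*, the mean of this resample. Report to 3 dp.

θ* = 229.667

Resample values: 250, 216, 226, 244, 226, 216.
Mean = (250 + 216 + 226 + 244 + 226 + 216) / 6 = 1378.0 / 6 = 229.667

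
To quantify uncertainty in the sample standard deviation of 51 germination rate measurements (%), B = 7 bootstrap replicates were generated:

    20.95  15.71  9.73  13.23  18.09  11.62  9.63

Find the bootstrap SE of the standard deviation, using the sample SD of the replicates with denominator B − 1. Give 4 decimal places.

SE* = 4.3091

Bootstrap SE is the standard deviation of the 7 replicate standard deviations.
Mean of replicates: (20.95 + 15.71 + 9.73 + 13.23 + 18.09 + 11.62 + 9.63) / 7 = 98.96000 / 7 = 14.13714
Sum of squared deviations: (+6.81286)² + (+1.57286)² + (−4.40714)² + (−0.90714)² + (+3.95286)² + (−2.51714)² + (−4.50714)² = 111.41014
Variance = 111.41014 / 6 = 18.56836
SE* = √18.56836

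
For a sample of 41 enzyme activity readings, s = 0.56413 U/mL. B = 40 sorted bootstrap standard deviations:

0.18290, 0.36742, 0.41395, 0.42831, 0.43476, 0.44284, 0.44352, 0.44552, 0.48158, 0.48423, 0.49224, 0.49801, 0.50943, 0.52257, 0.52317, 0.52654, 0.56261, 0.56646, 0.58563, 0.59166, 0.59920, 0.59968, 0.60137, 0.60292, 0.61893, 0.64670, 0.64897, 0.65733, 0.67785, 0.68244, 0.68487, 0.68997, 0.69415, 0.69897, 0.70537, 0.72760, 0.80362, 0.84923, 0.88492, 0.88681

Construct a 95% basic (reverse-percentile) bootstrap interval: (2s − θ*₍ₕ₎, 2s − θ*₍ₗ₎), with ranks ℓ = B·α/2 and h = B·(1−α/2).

(0.24334, 0.94536)

Percentile endpoints at ranks 1 and 39: θ*₍1₎ = 0.18290, θ*₍39₎ = 0.88492.
Basic interval reflects these around s:
  lower = 2 × 0.56413 − 0.88492 = 0.24334
  upper = 2 × 0.56413 − 0.18290 = 0.94536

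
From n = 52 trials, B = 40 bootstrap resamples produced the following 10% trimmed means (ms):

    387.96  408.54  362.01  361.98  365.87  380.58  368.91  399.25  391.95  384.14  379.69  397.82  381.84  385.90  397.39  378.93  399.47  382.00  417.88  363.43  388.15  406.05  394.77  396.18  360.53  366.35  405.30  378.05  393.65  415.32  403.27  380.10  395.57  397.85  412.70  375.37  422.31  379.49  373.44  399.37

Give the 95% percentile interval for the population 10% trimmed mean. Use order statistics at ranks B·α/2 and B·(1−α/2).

Sorted replicates: 360.53, 361.98, 362.01, 363.43, 365.87, 366.35, 368.91, 373.44, 375.37, 378.05, 378.93, 379.49, 379.69, 380.10, 380.58, 381.84, 382.00, 384.14, 385.90, 387.96, 388.15, 391.95, 393.65, 394.77, 395.57, 396.18, 397.39, 397.82, 397.85, 399.25, 399.37, 399.47, 403.27, 405.30, 406.05, 408.54, 412.70, 415.32, 417.88, 422.31
α = 0.05; lower rank = 40 × 0.025 = 1; upper rank = 40 × 0.975 = 39.
The 1st smallest replicate is 360.53; the 39th is 417.88.

(360.53, 417.88)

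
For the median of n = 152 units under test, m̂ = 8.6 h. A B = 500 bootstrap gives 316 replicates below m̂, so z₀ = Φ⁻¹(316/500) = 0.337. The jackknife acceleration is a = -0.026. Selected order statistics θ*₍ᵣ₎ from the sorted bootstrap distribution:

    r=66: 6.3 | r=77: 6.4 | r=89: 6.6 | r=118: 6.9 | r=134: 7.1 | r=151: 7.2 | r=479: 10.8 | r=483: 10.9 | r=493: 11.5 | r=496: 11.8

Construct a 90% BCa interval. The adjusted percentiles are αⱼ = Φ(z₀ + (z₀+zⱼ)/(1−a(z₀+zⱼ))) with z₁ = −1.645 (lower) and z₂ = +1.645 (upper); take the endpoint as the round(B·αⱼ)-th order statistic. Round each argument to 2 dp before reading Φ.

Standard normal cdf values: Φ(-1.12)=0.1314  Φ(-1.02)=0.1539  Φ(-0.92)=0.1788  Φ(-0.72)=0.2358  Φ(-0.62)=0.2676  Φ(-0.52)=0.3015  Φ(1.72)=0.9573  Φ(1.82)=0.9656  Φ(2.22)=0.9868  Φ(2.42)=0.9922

Lower: z₀ + z₁ = 0.337 + (-1.645) = -1.308; 1 − a(z₀+z₁) = 1 − (-0.026)(-1.308) = 0.9660; argument = 0.337 + (-1.308)/0.9660 = -1.0170 → -1.02.
α₁ = Φ(-1.02) = 0.1539; rank = round(500 × 0.1539) = 77; θ*₍77₎ = 6.4.
Upper: z₀ + z₂ = 1.982; 1 − a(z₀+z₂) = 1.0515; argument = 2.2219 → 2.22; α₂ = 0.9868; rank = 493; θ*₍493₎ = 11.5.

(6.4, 11.5)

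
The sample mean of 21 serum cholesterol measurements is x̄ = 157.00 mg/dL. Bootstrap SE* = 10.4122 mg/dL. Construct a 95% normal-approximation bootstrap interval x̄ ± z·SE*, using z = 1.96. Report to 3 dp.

Margin = 1.96 × 10.4122 = 20.4079
Interval: 157.00 ± 20.4079

(136.592, 177.408)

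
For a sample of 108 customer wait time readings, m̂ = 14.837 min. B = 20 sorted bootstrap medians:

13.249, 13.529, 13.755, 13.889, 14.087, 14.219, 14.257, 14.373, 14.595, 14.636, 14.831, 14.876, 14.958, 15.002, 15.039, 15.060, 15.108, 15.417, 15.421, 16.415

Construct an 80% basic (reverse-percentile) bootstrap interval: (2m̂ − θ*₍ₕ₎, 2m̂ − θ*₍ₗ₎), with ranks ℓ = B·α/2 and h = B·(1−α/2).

(14.257, 16.145)

Percentile endpoints at ranks 2 and 18: θ*₍2₎ = 13.529, θ*₍18₎ = 15.417.
Basic interval reflects these around m̂:
  lower = 2 × 14.837 − 15.417 = 14.257
  upper = 2 × 14.837 − 13.529 = 16.145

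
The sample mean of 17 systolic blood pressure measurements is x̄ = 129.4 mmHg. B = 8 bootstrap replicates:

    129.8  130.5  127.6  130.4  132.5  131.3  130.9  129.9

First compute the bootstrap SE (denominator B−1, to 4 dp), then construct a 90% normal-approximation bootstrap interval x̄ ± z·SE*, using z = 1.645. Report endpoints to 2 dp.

(127.08, 131.72)

Mean of replicates = 130.3625; sum of squared deviations = 13.9188; SE* = √(13.9188/7) = 1.4101
Margin = 1.645 × 1.4101 = 2.320
Interval: 129.4 ± 2.320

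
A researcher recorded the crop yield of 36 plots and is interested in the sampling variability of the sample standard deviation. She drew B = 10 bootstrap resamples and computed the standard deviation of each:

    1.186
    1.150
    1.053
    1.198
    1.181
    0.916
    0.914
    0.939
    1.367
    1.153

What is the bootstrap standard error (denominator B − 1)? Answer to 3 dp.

Bootstrap SE is the standard deviation of the 10 replicate standard deviations.
Mean of replicates: (1.186 + 1.150 + 1.053 + 1.198 + 1.181 + 0.916 + 0.914 + 0.939 + 1.367 + 1.153) / 10 = 11.0570 / 10 = 1.1057
Sum of squared deviations: (+0.0803)² + (+0.0443)² + (−0.0527)² + (+0.0923)² + (+0.0753)² + (−0.1897)² + (−0.1917)² + (−0.1667)² + (+0.2613)² + (+0.0473)² = 0.1964
Variance = 0.1964 / 9 = 0.0218
SE* = √0.0218

SE* = 0.148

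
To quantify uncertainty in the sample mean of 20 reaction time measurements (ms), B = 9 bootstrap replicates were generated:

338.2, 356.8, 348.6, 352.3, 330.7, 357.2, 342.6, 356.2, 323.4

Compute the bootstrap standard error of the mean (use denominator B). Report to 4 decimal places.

SE* = 11.5600

Bootstrap SE is the standard deviation of the 9 replicate means.
Mean of replicates: (338.2 + 356.8 + 348.6 + 352.3 + 330.7 + 357.2 + 342.6 + 356.2 + 323.4) / 9 = 3106.00000 / 9 = 345.11111
Sum of squared deviations: (−6.91111)² + (+11.68889)² + (+3.48889)² + (+7.18889)² + (−14.41111)² + (+12.08889)² + (−2.51111)² + (+11.08889)² + (−21.71111)² = 1202.70889
Variance = 1202.70889 / 9 = 133.63432
SE* = √133.63432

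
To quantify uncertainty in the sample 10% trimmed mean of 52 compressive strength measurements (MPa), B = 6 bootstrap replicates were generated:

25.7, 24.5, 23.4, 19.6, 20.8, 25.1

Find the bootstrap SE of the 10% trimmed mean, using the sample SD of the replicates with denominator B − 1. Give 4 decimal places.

Bootstrap SE is the standard deviation of the 6 replicate 10% trimmed means.
Mean of replicates: (25.7 + 24.5 + 23.4 + 19.6 + 20.8 + 25.1) / 6 = 139.10000 / 6 = 23.18333
Sum of squared deviations: (+2.51667)² + (+1.31667)² + (+0.21667)² + (−3.58333)² + (−2.38333)² + (+1.91667)² = 30.30833
Variance = 30.30833 / 5 = 6.06167
SE* = √6.06167

SE* = 2.4620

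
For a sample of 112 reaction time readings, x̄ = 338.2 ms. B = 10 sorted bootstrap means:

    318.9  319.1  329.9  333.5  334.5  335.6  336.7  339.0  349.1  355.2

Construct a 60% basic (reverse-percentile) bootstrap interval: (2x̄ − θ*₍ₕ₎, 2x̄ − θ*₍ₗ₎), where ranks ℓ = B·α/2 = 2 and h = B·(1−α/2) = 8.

(337.4, 357.3)

Percentile endpoints at ranks 2 and 8: θ*₍2₎ = 319.1, θ*₍8₎ = 339.0.
Basic interval reflects these around x̄:
  lower = 2 × 338.2 − 339.0 = 337.4
  upper = 2 × 338.2 − 319.1 = 357.3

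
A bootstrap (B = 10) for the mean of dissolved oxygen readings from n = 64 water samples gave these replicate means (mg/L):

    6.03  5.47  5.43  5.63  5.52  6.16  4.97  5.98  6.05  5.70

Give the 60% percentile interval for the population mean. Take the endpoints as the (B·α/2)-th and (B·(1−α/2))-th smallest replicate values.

Sorted replicates: 4.97, 5.43, 5.47, 5.52, 5.63, 5.70, 5.98, 6.03, 6.05, 6.16
α = 0.40; lower rank = 10 × 0.200 = 2; upper rank = 10 × 0.800 = 8.
The 2nd smallest replicate is 5.43; the 8th is 6.03.

(5.43, 6.03)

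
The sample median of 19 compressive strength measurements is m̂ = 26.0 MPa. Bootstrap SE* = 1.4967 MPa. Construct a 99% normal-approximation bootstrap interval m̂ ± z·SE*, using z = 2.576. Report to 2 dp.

Margin = 2.576 × 1.4967 = 3.855
Interval: 26.0 ± 3.855

(22.14, 29.86)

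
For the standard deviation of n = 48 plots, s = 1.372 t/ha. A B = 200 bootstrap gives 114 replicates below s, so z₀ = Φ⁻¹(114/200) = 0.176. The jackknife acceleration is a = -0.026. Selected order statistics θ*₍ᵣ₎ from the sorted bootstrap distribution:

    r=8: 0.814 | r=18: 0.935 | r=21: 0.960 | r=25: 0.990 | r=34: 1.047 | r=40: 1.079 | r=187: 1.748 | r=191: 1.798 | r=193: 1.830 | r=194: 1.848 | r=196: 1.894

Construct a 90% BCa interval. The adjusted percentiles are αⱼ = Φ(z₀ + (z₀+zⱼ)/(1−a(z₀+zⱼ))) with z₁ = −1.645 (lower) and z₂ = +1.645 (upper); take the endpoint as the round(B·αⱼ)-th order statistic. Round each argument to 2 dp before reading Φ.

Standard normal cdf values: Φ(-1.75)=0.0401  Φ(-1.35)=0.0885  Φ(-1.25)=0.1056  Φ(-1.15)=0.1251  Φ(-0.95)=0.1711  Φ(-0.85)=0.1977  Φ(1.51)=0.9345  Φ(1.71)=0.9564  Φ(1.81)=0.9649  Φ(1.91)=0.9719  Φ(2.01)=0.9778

Lower: z₀ + z₁ = 0.176 + (-1.645) = -1.469; 1 − a(z₀+z₁) = 1 − (-0.026)(-1.469) = 0.9618; argument = 0.176 + (-1.469)/0.9618 = -1.3513 → -1.35.
α₁ = Φ(-1.35) = 0.0885; rank = round(200 × 0.0885) = 18; θ*₍18₎ = 0.935.
Upper: z₀ + z₂ = 1.821; 1 − a(z₀+z₂) = 1.0473; argument = 1.9147 → 1.91; α₂ = 0.9719; rank = 194; θ*₍194₎ = 1.848.

(0.935, 1.848)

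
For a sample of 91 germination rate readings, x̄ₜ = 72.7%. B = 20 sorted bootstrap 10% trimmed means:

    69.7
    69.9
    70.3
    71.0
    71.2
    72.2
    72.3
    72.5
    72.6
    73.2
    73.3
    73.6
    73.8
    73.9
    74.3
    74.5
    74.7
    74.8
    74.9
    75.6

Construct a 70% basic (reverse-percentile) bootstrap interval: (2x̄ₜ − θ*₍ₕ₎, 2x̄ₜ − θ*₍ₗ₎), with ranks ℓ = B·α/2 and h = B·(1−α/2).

(70.7, 75.1)

Percentile endpoints at ranks 3 and 17: θ*₍3₎ = 70.3, θ*₍17₎ = 74.7.
Basic interval reflects these around x̄ₜ:
  lower = 2 × 72.7 − 74.7 = 70.7
  upper = 2 × 72.7 − 70.3 = 75.1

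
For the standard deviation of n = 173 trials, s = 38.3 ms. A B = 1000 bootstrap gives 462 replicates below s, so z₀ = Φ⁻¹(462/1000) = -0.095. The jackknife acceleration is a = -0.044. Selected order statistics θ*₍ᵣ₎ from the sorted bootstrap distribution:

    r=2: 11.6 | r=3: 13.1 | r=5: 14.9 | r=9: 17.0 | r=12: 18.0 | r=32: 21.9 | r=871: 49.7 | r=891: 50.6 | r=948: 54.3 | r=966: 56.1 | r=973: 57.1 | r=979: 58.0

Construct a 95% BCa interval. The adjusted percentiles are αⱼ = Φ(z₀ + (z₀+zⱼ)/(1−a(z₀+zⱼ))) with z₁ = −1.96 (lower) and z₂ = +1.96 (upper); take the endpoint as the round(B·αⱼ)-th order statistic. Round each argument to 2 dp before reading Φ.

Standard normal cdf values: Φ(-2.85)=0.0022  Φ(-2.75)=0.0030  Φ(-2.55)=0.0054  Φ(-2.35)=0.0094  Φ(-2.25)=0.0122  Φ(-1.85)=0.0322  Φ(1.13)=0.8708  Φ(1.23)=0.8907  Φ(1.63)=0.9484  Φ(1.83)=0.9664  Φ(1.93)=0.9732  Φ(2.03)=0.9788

Lower: z₀ + z₁ = -0.095 + (-1.960) = -2.055; 1 − a(z₀+z₁) = 1 − (-0.044)(-2.055) = 0.9096; argument = -0.095 + (-2.055)/0.9096 = -2.3543 → -2.35.
α₁ = Φ(-2.35) = 0.0094; rank = round(1000 × 0.0094) = 9; θ*₍9₎ = 17.0.
Upper: z₀ + z₂ = 1.865; 1 − a(z₀+z₂) = 1.0821; argument = 1.6286 → 1.63; α₂ = 0.9484; rank = 948; θ*₍948₎ = 54.3.

(17.0, 54.3)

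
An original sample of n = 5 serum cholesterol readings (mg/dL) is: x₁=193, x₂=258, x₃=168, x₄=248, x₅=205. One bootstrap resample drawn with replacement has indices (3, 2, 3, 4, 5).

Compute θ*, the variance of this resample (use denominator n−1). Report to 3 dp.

Resample values: 168, 258, 168, 248, 205.
Mean = 209.4000; sum of squared deviations = 7299.2000
s² = 7299.2000 / 4 = 1824.8000

θ* = 1824.800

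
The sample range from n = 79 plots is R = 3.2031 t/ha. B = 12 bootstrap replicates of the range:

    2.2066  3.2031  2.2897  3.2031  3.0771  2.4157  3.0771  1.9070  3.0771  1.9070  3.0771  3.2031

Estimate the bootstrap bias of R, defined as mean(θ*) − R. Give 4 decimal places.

bias = −0.4828

mean(θ*) = (2.2066 + 3.2031 + 2.2897 + 3.2031 + 3.0771 + 2.4157 + 3.0771 + 1.9070 + 3.0771 + 1.9070 + 3.0771 + 3.2031) / 12 = 2.72031
bias = 2.72031 − 3.2031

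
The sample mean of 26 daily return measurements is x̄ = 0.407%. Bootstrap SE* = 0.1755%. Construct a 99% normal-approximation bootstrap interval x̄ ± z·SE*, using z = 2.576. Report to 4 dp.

Margin = 2.576 × 0.1755 = 0.45209
Interval: 0.407 ± 0.45209

(-0.0451, 0.8591)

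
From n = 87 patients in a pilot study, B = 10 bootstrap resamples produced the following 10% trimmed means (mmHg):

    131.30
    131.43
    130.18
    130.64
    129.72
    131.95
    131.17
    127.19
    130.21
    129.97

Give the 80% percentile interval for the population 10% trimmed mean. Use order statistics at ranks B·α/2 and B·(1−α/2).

(127.19, 131.43)

Sorted replicates: 127.19, 129.72, 129.97, 130.18, 130.21, 130.64, 131.17, 131.30, 131.43, 131.95
α = 0.20; lower rank = 10 × 0.100 = 1; upper rank = 10 × 0.900 = 9.
The 1st smallest replicate is 127.19; the 9th is 131.43.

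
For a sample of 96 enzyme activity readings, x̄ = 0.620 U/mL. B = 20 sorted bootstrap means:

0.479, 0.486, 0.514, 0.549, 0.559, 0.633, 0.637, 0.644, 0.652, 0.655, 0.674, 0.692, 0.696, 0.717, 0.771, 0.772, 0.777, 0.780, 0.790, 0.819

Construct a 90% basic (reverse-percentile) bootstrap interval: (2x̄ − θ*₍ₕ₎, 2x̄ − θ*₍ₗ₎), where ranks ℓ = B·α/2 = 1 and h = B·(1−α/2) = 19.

(0.450, 0.761)

Percentile endpoints at ranks 1 and 19: θ*₍1₎ = 0.479, θ*₍19₎ = 0.790.
Basic interval reflects these around x̄:
  lower = 2 × 0.620 − 0.790 = 0.450
  upper = 2 × 0.620 − 0.479 = 0.761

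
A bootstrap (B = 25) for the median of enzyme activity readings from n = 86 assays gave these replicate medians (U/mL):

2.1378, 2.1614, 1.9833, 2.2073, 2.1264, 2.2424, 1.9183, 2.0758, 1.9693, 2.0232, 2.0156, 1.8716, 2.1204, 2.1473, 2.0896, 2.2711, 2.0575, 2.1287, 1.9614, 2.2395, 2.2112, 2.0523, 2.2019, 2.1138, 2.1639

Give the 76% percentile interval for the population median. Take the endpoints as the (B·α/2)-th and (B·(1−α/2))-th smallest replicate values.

Sorted replicates: 1.8716, 1.9183, 1.9614, 1.9693, 1.9833, 2.0156, 2.0232, 2.0523, 2.0575, 2.0758, 2.0896, 2.1138, 2.1204, 2.1264, 2.1287, 2.1378, 2.1473, 2.1614, 2.1639, 2.2019, 2.2073, 2.2112, 2.2395, 2.2424, 2.2711
α = 0.24; lower rank = 25 × 0.120 = 3; upper rank = 25 × 0.880 = 22.
The 3rd smallest replicate is 1.9614; the 22nd is 2.2112.

(1.9614, 2.2112)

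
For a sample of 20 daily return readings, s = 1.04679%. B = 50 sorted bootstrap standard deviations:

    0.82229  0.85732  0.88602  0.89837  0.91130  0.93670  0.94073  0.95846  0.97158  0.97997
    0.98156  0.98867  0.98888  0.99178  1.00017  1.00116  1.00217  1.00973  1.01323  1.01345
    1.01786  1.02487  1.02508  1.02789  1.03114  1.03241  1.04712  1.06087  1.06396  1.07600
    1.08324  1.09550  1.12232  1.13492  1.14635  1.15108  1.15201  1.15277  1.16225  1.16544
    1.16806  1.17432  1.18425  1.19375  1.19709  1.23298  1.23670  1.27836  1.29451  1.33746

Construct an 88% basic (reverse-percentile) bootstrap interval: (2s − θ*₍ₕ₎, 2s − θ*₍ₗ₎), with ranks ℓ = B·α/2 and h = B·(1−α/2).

(0.85688, 1.20756)

Percentile endpoints at ranks 3 and 47: θ*₍3₎ = 0.88602, θ*₍47₎ = 1.23670.
Basic interval reflects these around s:
  lower = 2 × 1.04679 − 1.23670 = 0.85688
  upper = 2 × 1.04679 − 0.88602 = 1.20756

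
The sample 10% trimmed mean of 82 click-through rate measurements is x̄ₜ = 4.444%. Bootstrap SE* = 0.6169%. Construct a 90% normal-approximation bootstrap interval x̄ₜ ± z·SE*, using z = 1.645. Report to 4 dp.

Margin = 1.645 × 0.6169 = 1.01480
Interval: 4.444 ± 1.01480

(3.4292, 5.4588)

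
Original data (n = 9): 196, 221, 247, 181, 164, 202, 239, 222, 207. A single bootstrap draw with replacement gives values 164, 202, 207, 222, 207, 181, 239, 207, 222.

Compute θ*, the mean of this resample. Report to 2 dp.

Mean = (164 + 202 + 207 + 222 + 207 + 181 + 239 + 207 + 222) / 9 = 1851.0 / 9 = 205.67

θ* = 205.67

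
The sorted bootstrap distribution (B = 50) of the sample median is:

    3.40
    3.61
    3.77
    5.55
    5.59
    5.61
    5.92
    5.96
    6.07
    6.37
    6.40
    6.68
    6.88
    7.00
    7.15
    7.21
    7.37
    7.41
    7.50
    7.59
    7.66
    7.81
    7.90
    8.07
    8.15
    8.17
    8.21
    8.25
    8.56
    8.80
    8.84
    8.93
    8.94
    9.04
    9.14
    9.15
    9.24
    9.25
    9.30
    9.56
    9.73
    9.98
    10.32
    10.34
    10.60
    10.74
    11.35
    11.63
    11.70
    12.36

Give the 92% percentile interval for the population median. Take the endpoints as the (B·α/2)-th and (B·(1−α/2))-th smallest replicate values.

α = 0.08; lower rank = 50 × 0.040 = 2; upper rank = 50 × 0.960 = 48.
The 2nd smallest replicate is 3.61; the 48th is 11.63.

(3.61, 11.63)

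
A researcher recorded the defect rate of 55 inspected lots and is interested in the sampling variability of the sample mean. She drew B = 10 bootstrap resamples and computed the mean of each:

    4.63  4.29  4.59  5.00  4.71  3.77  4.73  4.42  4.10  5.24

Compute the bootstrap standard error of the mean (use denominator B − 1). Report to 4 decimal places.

SE* = 0.4269

Bootstrap SE is the standard deviation of the 10 replicate means.
Mean of replicates: (4.63 + 4.29 + 4.59 + 5.00 + 4.71 + 3.77 + 4.73 + 4.42 + 4.10 + 5.24) / 10 = 45.48000 / 10 = 4.54800
Sum of squared deviations: (+0.08200)² + (−0.25800)² + (+0.04200)² + (+0.45200)² + (+0.16200)² + (−0.77800)² + (+0.18200)² + (−0.12800)² + (−0.44800)² + (+0.69200)² = 1.63996
Variance = 1.63996 / 9 = 0.18222
SE* = √0.18222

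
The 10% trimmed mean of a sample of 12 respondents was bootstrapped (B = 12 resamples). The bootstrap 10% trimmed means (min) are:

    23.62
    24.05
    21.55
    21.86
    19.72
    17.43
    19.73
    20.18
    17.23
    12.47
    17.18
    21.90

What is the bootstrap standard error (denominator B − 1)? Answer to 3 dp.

Bootstrap SE is the standard deviation of the 12 replicate 10% trimmed means.
Mean of replicates: (23.62 + 24.05 + 21.55 + 21.86 + 19.72 + 17.43 + 19.73 + 20.18 + 17.23 + 12.47 + 17.18 + 21.90) / 12 = 236.9200 / 12 = 19.7433
Sum of squared deviations: (+3.8767)² + (+4.3067)² + (+1.8067)² + (+2.1167)² + (−0.0233)² + (−2.3133)² + (−0.0133)² + (+0.4367)² + (−2.5133)² + (−7.2733)² + (−2.5633)² + (+2.1567)² = 117.3033
Variance = 117.3033 / 11 = 10.6639
SE* = √10.6639

SE* = 3.266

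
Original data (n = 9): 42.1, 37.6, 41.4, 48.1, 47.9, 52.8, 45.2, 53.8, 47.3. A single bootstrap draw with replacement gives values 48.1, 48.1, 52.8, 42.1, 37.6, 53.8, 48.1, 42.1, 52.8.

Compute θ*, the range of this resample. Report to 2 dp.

Range = 53.8 − 37.6 = 16.20

θ* = 16.20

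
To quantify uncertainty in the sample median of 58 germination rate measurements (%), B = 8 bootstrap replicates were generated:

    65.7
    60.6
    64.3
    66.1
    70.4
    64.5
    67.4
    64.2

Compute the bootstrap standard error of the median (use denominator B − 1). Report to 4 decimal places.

Bootstrap SE is the standard deviation of the 8 replicate medians.
Mean of replicates: (65.7 + 60.6 + 64.3 + 66.1 + 70.4 + 64.5 + 67.4 + 64.2) / 8 = 523.20000 / 8 = 65.40000
Sum of squared deviations: (+0.30000)² + (−4.80000)² + (−1.10000)² + (+0.70000)² + (+5.00000)² + (−0.90000)² + (+2.00000)² + (−1.20000)² = 56.08000
Variance = 56.08000 / 7 = 8.01143
SE* = √8.01143

SE* = 2.8304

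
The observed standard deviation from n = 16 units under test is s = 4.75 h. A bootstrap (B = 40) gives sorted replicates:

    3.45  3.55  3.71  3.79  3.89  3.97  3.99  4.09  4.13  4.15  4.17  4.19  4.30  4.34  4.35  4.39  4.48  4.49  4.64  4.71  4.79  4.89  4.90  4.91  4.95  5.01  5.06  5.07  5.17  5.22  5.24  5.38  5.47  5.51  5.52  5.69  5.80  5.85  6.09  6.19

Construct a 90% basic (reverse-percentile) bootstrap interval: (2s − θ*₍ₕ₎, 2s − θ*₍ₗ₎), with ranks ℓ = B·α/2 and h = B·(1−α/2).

(3.65, 5.95)

Percentile endpoints at ranks 2 and 38: θ*₍2₎ = 3.55, θ*₍38₎ = 5.85.
Basic interval reflects these around s:
  lower = 2 × 4.75 − 5.85 = 3.65
  upper = 2 × 4.75 − 3.55 = 5.95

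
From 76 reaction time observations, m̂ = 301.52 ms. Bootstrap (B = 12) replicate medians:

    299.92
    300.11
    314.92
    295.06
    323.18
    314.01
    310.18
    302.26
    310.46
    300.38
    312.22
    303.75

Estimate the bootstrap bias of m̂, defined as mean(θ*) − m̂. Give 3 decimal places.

bias = +5.684

mean(θ*) = (299.92 + 300.11 + 314.92 + 295.06 + 323.18 + 314.01 + 310.18 + 302.26 + 310.46 + 300.38 + 312.22 + 303.75) / 12 = 307.2042
bias = 307.2042 − 301.52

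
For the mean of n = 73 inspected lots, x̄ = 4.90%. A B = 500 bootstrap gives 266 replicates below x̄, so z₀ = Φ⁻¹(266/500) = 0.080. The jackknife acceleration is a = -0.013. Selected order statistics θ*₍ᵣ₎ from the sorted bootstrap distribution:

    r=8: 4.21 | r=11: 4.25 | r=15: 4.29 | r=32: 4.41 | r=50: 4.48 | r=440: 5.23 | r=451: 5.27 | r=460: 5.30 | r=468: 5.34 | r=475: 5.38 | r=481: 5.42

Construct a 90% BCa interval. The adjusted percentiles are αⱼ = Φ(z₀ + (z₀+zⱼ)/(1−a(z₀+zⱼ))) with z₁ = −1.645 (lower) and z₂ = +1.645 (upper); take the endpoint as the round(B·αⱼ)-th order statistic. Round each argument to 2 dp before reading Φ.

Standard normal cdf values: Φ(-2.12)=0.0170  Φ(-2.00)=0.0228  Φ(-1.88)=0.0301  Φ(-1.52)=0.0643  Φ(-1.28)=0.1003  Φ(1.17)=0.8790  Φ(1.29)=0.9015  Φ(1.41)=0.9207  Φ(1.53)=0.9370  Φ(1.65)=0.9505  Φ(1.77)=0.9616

(4.41, 5.42)

Lower: z₀ + z₁ = 0.080 + (-1.645) = -1.565; 1 − a(z₀+z₁) = 1 − (-0.013)(-1.565) = 0.9797; argument = 0.080 + (-1.565)/0.9797 = -1.5175 → -1.52.
α₁ = Φ(-1.52) = 0.0643; rank = round(500 × 0.0643) = 32; θ*₍32₎ = 4.41.
Upper: z₀ + z₂ = 1.725; 1 − a(z₀+z₂) = 1.0224; argument = 1.7672 → 1.77; α₂ = 0.9616; rank = 481; θ*₍481₎ = 5.42.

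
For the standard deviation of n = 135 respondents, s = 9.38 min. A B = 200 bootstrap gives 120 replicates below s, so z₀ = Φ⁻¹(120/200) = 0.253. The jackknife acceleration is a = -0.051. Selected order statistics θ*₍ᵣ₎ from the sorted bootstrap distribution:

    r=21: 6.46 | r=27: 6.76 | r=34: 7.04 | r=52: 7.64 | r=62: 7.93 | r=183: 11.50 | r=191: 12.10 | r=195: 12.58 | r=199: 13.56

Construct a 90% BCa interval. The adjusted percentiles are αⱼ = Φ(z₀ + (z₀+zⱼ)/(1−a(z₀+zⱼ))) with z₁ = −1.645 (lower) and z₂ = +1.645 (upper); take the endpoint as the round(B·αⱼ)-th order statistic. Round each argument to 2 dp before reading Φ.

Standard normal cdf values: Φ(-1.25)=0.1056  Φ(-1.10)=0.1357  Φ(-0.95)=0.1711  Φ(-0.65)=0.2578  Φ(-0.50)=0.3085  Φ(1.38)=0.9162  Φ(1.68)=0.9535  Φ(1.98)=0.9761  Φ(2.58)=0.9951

Lower: z₀ + z₁ = 0.253 + (-1.645) = -1.392; 1 − a(z₀+z₁) = 1 − (-0.051)(-1.392) = 0.9290; argument = 0.253 + (-1.392)/0.9290 = -1.2454 → -1.25.
α₁ = Φ(-1.25) = 0.1056; rank = round(200 × 0.1056) = 21; θ*₍21₎ = 6.46.
Upper: z₀ + z₂ = 1.898; 1 − a(z₀+z₂) = 1.0968; argument = 1.9835 → 1.98; α₂ = 0.9761; rank = 195; θ*₍195₎ = 12.58.

(6.46, 12.58)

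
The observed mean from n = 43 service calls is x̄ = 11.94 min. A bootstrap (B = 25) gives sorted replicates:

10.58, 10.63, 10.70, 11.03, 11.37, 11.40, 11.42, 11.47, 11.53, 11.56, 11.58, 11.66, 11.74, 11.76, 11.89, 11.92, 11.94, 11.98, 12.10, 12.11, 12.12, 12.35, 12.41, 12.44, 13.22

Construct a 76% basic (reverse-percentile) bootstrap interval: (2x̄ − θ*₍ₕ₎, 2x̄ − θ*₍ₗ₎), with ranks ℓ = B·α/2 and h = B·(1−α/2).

Percentile endpoints at ranks 3 and 22: θ*₍3₎ = 10.70, θ*₍22₎ = 12.35.
Basic interval reflects these around x̄:
  lower = 2 × 11.94 − 12.35 = 11.53
  upper = 2 × 11.94 − 10.70 = 13.18

(11.53, 13.18)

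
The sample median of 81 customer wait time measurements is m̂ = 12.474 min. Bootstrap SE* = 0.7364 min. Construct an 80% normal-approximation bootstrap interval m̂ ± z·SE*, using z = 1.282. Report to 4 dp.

Margin = 1.282 × 0.7364 = 0.94406
Interval: 12.474 ± 0.94406

(11.5299, 13.4181)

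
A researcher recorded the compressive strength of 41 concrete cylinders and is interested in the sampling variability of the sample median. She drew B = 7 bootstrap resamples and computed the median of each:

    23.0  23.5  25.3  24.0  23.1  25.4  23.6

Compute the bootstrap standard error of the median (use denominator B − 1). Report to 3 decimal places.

SE* = 0.989

Bootstrap SE is the standard deviation of the 7 replicate medians.
Mean of replicates: (23.0 + 23.5 + 25.3 + 24.0 + 23.1 + 25.4 + 23.6) / 7 = 167.9000 / 7 = 23.9857
Sum of squared deviations: (−0.9857)² + (−0.4857)² + (+1.3143)² + (+0.0143)² + (−0.8857)² + (+1.4143)² + (−0.3857)² = 5.8686
Variance = 5.8686 / 6 = 0.9781
SE* = √0.9781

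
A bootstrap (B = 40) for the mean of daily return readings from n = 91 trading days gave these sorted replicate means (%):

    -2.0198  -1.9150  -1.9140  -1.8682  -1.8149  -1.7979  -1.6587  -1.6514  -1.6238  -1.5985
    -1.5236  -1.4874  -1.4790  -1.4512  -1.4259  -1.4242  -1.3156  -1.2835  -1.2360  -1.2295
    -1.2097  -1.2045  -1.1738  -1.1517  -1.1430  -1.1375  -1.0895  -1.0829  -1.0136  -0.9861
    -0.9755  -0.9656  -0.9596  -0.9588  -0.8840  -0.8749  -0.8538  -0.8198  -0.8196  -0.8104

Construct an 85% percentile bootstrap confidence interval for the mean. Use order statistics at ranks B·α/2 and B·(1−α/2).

α = 0.15; lower rank = 40 × 0.075 = 3; upper rank = 40 × 0.925 = 37.
The 3rd smallest replicate is -1.9140; the 37th is -0.8538.

(-1.9140, -0.8538)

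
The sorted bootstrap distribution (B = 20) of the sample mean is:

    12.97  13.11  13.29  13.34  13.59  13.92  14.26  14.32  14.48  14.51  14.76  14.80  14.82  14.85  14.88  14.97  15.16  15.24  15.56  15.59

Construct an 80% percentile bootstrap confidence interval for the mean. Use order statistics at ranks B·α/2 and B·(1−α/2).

α = 0.20; lower rank = 20 × 0.100 = 2; upper rank = 20 × 0.900 = 18.
The 2nd smallest replicate is 13.11; the 18th is 15.24.

(13.11, 15.24)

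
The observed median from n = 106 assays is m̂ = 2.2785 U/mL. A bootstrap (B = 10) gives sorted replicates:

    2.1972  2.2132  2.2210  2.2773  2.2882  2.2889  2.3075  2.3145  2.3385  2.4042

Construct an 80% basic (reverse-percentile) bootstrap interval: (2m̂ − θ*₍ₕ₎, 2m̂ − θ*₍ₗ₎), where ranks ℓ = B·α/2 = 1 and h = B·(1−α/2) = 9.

Percentile endpoints at ranks 1 and 9: θ*₍1₎ = 2.1972, θ*₍9₎ = 2.3385.
Basic interval reflects these around m̂:
  lower = 2 × 2.2785 − 2.3385 = 2.2185
  upper = 2 × 2.2785 − 2.1972 = 2.3598

(2.2185, 2.3598)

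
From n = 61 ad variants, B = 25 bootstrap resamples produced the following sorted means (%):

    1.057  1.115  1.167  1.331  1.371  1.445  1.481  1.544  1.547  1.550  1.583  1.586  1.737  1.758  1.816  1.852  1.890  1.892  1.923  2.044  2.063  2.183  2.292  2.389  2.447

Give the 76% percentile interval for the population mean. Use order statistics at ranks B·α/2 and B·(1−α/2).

α = 0.24; lower rank = 25 × 0.120 = 3; upper rank = 25 × 0.880 = 22.
The 3rd smallest replicate is 1.167; the 22nd is 2.183.

(1.167, 2.183)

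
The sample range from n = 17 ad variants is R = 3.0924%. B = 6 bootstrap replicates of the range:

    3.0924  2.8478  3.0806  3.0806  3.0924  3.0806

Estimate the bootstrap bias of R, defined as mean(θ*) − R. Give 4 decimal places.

bias = −0.0467

mean(θ*) = (3.0924 + 2.8478 + 3.0806 + 3.0806 + 3.0924 + 3.0806) / 6 = 3.04573
bias = 3.04573 − 3.0924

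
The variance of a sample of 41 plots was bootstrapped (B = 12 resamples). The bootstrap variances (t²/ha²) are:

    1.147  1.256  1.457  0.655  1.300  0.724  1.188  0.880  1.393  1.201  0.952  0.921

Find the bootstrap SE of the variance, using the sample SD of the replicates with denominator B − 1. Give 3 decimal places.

Bootstrap SE is the standard deviation of the 12 replicate variances.
Mean of replicates: (1.147 + 1.256 + 1.457 + 0.655 + 1.300 + 0.724 + 1.188 + 0.880 + 1.393 + 1.201 + 0.952 + 0.921) / 12 = 13.0740 / 12 = 1.0895
Sum of squared deviations: (+0.0575)² + (+0.1665)² + (+0.3675)² + (−0.4345)² + (+0.2105)² + (−0.3655)² + (+0.0985)² + (−0.2095)² + (+0.3035)² + (+0.1115)² + (−0.1375)² + (−0.1685)² = 0.7382
Variance = 0.7382 / 11 = 0.0671
SE* = √0.0671

SE* = 0.259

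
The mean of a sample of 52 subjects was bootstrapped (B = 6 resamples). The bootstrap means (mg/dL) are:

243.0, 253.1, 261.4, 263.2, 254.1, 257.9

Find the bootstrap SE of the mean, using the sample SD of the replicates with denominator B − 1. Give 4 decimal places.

SE* = 7.2638

Bootstrap SE is the standard deviation of the 6 replicate means.
Mean of replicates: (243.0 + 253.1 + 261.4 + 263.2 + 254.1 + 257.9) / 6 = 1532.70000 / 6 = 255.45000
Sum of squared deviations: (−12.45000)² + (−2.35000)² + (+5.95000)² + (+7.75000)² + (−1.35000)² + (+2.45000)² = 263.81500
Variance = 263.81500 / 5 = 52.76300
SE* = √52.76300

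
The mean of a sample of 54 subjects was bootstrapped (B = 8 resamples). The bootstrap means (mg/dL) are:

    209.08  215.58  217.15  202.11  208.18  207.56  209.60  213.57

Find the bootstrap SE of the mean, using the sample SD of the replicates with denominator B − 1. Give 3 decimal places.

Bootstrap SE is the standard deviation of the 8 replicate means.
Mean of replicates: (209.08 + 215.58 + 217.15 + 202.11 + 208.18 + 207.56 + 209.60 + 213.57) / 8 = 1682.8300 / 8 = 210.3537
Sum of squared deviations: (−1.2737)² + (+5.2263)² + (+6.7963)² + (−8.2437)² + (−2.1737)² + (−2.7937)² + (−0.7537)² + (+3.2163)² = 166.5272
Variance = 166.5272 / 7 = 23.7896
SE* = √23.7896

SE* = 4.877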